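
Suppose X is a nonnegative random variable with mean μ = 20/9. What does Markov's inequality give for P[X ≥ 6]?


μ = E[X] = 20/9, a = 6.
Markov: P[X ≥ 6] ≤ μ/a = (20/9)/6 = 10/27.
Numerically: ≈ 0.370370.
(Since a = 6 > μ = 2.222222, the bound 10/27 is < 1 and informative.)

P[X ≥ 6] ≤ 10/27 ≈ 0.370370.


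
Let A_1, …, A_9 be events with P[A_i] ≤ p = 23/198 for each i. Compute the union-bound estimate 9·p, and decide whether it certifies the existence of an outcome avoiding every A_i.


Union bound: P[∪_{i=1}^{9} A_i] ≤ Σ_i P[A_i] ≤ 9·p = 9·(23/198) = 23/22.
Numerically: 23/22 ≈ 1.045455.
Is 23/22 < 1? NO.
Since the bound 23/22 is ≥ 1, the union bound is uninformative here; it does NOT by itself certify existence.

9·p = 23/22 ≈ 1.045455; existence NOT certified by the union bound.


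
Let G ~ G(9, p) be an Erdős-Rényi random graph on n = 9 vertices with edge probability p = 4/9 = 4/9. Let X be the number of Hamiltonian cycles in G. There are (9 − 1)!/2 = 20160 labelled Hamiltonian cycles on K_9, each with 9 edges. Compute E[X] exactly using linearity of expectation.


K_9 has (9 − 1)!/2 = 20160 labelled Hamiltonian cycles.
For each such Hamiltonian cycle H, let X_H = 1 if all 9 edges of H are present in G. Then P[X_H = 1] = p^{9} = (4/9)^{9} = 262144/387420489.
By linearity: E[X] = Σ_H E[X_H] = 20160 · p^{9} = 20160 · 262144/387420489 = 587202560/43046721.
Numerically: E[X] ≈ 13.641.

E[X] = 20160 · (4/9)^{9} = 587202560/43046721 ≈ 13.641.


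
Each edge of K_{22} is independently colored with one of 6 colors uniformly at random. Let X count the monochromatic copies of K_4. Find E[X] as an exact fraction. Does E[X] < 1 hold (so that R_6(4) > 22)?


E[X] = C(22, 4) · 6^{1 − 6} = 7315 · 6^{−5} = 7315/7776.
As a reduced fraction: E[X] = 7315/7776 ≈ 0.941.
Is E[X] < 1? YES.
Since E[X] < 1, there exists a 6-coloring of K_{22} with no monochromatic K_4; hence R_6(4) > 22.

E[X] = 7315/7776 ≈ 0.941; E[X] < 1, so R_6(4) > 22.


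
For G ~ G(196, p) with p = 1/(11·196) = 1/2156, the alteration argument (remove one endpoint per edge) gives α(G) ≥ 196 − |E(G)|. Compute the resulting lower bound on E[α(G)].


E[|E(G)|] = C(196, 2)·p = 19110 · (1/2156) = 195/22.
E[α(G)] ≥ n − E[|E(G)|] = 196 − 195/22 = 4117/22.
Numerically: ≈ 187.13636.
(This is only a lower bound; the true E[α(G)] may be larger.)

E[α(G)] ≥ 4117/22 ≈ 187.13636.


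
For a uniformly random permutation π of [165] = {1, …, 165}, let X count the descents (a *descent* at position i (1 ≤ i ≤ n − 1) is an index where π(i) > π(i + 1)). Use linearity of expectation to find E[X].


Write X = Σ X_I over i = 1, …, 164, with X_I the indicator of one descent.
There are 164 indicators.
For each fixed i, the pair (π(i), π(i+1)) is a uniformly random ordered pair of distinct values from {1, …, 165}; by symmetry P[π(i) > π(i+1)] = 1/2.
By linearity: E[X] = 164 · (1/2) = (165 − 1) · (1/2) = 82 ≈ 82.000000.

E[X] = 82 = 82.000000.


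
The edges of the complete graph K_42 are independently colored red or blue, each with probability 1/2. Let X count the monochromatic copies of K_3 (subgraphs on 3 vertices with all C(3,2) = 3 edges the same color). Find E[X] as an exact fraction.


Let X = Σ_S X_S over the C(42, 3) = 11480 subsets S of size 3, where X_S = 1 if the K_3 on S is monochromatic.
For a fixed S, the K_3 on S has C(3, 2) = 3 edges. P[all 3 edges red] = (1/2)^3, and likewise for blue, so P[monochromatic] = 2·(1/2)^3 = 2^{1 − 3} = 1/4.
Summing: E[X] = C(42, 3) · 2^{1 − 3} = 11480 · 1/4 = 2870.
Numerically: E[X] ≈ 2870.000.

E[X] = C(42,3)·2^(1−C(3,2)) = 2870 ≈ 2870.000.


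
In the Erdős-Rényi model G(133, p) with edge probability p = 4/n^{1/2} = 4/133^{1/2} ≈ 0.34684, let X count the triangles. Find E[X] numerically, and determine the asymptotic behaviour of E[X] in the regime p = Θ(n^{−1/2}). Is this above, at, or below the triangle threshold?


Number of potential triangles: C(133, 3) = 383306.
Each occurs with probability p³ ≈ (0.34684)³ ≈ 4.1725593e-02.
By linearity: E[X] = C(133, 3)·p³ ≈ 383306 · 4.1725593e-02 ≈ 15993.66997.
Since α = 1/2 < 1, p = c/n^{1/2} ≫ 1/n is above the triangle threshold p ~ 1/n. Asymptotically E[X] ~ (c³/6)·n^{3(1−α)} = (4³/6)·n^{1.5} → ∞; triangles are abundant w.h.p.

E[X] ≈ 15993.66997; in regime p = Θ(1/n^{1/2}) E[X] diverges (above the triangle threshold p ~ 1/n).


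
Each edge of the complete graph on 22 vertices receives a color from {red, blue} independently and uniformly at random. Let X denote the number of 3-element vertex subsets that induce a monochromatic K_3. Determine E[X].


Let X = Σ_S X_S over the C(22, 3) = 1540 subsets S of size 3, where X_S = 1 if the K_3 on S is monochromatic.
For a fixed S, the K_3 on S has C(3, 2) = 3 edges. P[all 3 edges red] = (1/2)^3, and likewise for blue, so P[monochromatic] = 2·(1/2)^3 = 2^{1 − 3} = 1/4.
By linearity of expectation: E[X] = C(22, 3) · 2^{1 − 3} = 1540 · 1/4 = 385.
Numerically: E[X] ≈ 385.000000.

E[X] = C(22,3)·2^(1−C(3,2)) = 385 ≈ 385.000000.


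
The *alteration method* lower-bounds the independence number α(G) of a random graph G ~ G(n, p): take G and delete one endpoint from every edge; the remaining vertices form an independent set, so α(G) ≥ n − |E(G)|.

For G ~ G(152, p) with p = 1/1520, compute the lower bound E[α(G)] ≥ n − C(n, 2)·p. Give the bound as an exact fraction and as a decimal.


E[|E(G)|] = C(152, 2)·p = 11476 · (1/1520) = 151/20.
E[α(G)] ≥ n − E[|E(G)|] = 152 − 151/20 = 2889/20.
Numerically: ≈ 144.4500.
(This is only a lower bound; the true E[α(G)] may be larger.)

E[α(G)] ≥ 2889/20 ≈ 144.4500.


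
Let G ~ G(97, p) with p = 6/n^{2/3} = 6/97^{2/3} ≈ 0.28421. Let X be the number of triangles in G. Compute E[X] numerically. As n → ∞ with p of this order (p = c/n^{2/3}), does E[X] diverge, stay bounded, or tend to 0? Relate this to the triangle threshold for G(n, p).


Number of potential triangles: C(97, 3) = 147440.
Each occurs with probability p³ ≈ (0.28421)³ ≈ 2.2956744e-02.
By linearity: E[X] = C(97, 3)·p³ ≈ 147440 · 2.2956744e-02 ≈ 3384.74227.
Since α = 2/3 < 1, p = c/n^{2/3} ≫ 1/n is above the triangle threshold p ~ 1/n. Asymptotically E[X] ~ (c³/6)·n^{3(1−α)} = (6³/6)·n^{1} → ∞; triangles are abundant w.h.p.

E[X] ≈ 3384.74227; in regime p = Θ(1/n^{2/3}) E[X] diverges (above the triangle threshold p ~ 1/n).


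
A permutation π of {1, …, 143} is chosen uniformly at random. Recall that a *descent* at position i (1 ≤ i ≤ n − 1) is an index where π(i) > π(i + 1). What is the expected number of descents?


Write X = Σ X_I over i = 1, …, 142, with X_I the indicator of one descent.
There are 142 indicators.
For each fixed i, the pair (π(i), π(i+1)) is a uniformly random ordered pair of distinct values from {1, …, 143}; by symmetry P[π(i) > π(i+1)] = 1/2.
By linearity: E[X] = 142 · (1/2) = (143 − 1) · (1/2) = 71 ≈ 71.00000.

E[X] = 71 = 71.00000.


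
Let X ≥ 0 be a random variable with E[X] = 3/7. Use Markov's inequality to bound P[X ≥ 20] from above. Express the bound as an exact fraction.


μ = E[X] = 3/7, a = 20.
Markov: P[X ≥ 20] ≤ μ/a = (3/7)/20 = 3/140.
Numerically: ≈ 0.021429.
(Since a = 20 > μ = 0.428571, the bound 3/140 is < 1 and informative.)

P[X ≥ 20] ≤ 3/140 ≈ 0.021429.


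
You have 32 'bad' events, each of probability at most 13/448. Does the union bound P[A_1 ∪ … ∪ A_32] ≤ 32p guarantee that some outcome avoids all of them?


Union bound: P[∪_{i=1}^{32} A_i] ≤ Σ_i P[A_i] ≤ 32·p = 32·(13/448) = 13/14.
Numerically: 13/14 ≈ 0.92857.
Is 13/14 < 1? YES.
Since P[∪ A_i] ≤ 13/14 < 1, the complement has P[∩ A_i^c] ≥ 1 − 13/14 = 1/14 > 0, so some outcome avoids every A_i.

32·p = 13/14 ≈ 0.92857; existence CERTIFIED by the union bound.


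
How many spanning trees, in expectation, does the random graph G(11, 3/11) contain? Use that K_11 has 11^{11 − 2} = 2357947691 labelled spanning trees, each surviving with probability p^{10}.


K_11 has 11^{11 − 2} = 2357947691 labelled spanning trees.
For each such spanning tree H, let X_H = 1 if all 10 edges of H are present in G. Then P[X_H = 1] = p^{10} = (3/11)^{10} = 59049/25937424601.
By linearity of expectation: E[X] = Σ_H E[X_H] = 2357947691 · p^{10} = 2357947691 · 59049/25937424601 = 59049/11.
Numerically: E[X] ≈ 5368.1.

E[X] = 2357947691 · (3/11)^{10} = 59049/11 ≈ 5368.1.


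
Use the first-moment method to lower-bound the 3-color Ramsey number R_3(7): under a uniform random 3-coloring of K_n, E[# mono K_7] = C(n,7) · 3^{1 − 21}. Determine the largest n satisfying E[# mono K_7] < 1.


We need C(n, 7) · 3^{1 − 21} < 1, i.e. C(n, 7) < 3^{21 − 1} = 3486784401.
Check values of n near the boundary:
  n = 79: C(79, 7) = 2898753715; 2898753715 < 3486784401? YES
  n = 80: C(80, 7) = 3176716400; 3176716400 < 3486784401? YES
  n = 81: C(81, 7) = 3477216600; 3477216600 < 3486784401? YES
  n = 82: C(82, 7) = 3801756816; 3801756816 < 3486784401? NO
The largest n with C(n, 7) < 3486784401 is n = 81 (where E[X] = 42928600/43046721 ≈ 0.9973). Hence R_3(7) > 81, i.e. R_3(7) ≥ 82.

Largest n = 81; hence R_3(7) > 81.


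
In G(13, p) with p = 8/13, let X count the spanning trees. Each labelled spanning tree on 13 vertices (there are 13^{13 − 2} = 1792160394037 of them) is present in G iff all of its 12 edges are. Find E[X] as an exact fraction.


K_13 has 13^{13 − 2} = 1792160394037 labelled spanning trees.
For each such spanning tree H, let X_H = 1 if all 12 edges of H are present in G. Then P[X_H = 1] = p^{12} = (8/13)^{12} = 68719476736/23298085122481.
By linearity of expectation: E[X] = Σ_H E[X_H] = 1792160394037 · p^{12} = 1792160394037 · 68719476736/23298085122481 = 68719476736/13.
Numerically: E[X] ≈ 5.286e+09.

E[X] = 1792160394037 · (8/13)^{12} = 68719476736/13 ≈ 5.286e+09.


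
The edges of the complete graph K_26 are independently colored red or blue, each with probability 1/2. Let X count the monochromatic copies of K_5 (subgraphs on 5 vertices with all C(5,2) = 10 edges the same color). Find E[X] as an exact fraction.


Let X = Σ_S X_S over the C(26, 5) = 65780 subsets S of size 5, where X_S = 1 if the K_5 on S is monochromatic.
For a fixed S, the K_5 on S has C(5, 2) = 10 edges. P[all 10 edges red] = (1/2)^10, and likewise for blue, so P[monochromatic] = 2·(1/2)^10 = 2^{1 − 10} = 1/512.
By linearity of expectation: E[X] = C(26, 5) · 2^{1 − 10} = 65780 · 1/512 = 16445/128.
Numerically: E[X] ≈ 128.477.

E[X] = C(26,5)·2^(1−C(5,2)) = 16445/128 ≈ 128.477.


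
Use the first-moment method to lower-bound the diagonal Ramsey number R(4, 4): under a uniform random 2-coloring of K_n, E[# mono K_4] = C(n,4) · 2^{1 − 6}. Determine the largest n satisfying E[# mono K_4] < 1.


We need C(n, 4) · 2^{1 − 6} < 1, i.e. C(n, 4) < 2^{6 − 1} = 32.
Check values of n near the boundary:
  n = 4: C(4, 4) = 1; 1 < 32? YES
  n = 5: C(5, 4) = 5; 5 < 32? YES
  n = 6: C(6, 4) = 15; 15 < 32? YES
  n = 7: C(7, 4) = 35; 35 < 32? NO
  n = 8: C(8, 4) = 70; 70 < 32? NO
  n = 9: C(9, 4) = 126; 126 < 32? NO
The largest n with C(n, 4) < 32 is n = 6 (where E[X] = 15/32 ≈ 0.46875). Hence R(4, 4) > 6, i.e. R(4, 4) ≥ 7.

Largest n = 6; hence R(4, 4) > 6.


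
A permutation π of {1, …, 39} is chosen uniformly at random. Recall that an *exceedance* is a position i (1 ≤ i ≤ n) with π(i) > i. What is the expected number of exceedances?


Write X = Σ_{i=1}^{39} X_i, where X_i = 1_{π(i) > i}.
For each fixed i, π(i) is uniform over {1, …, 39} (marginal of a uniform permutation), so P[π(i) > i] = (n − i)/n. Summing: Σ_{i=1}^{39} (n − i)/n = (0 + 1 + … + 38)/39 = 39(39 − 1)/(2·39) = (39 − 1)/2.
Hence E[X] = Σ_{i=1}^{39} (39 − i)/39 = 19 ≈ 19.00000.

E[X] = 19 = 19.00000.


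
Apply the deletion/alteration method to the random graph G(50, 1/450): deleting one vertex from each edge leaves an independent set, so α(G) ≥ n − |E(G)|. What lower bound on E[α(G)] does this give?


E[|E(G)|] = C(50, 2)·p = 1225 · (1/450) = 49/18.
E[α(G)] ≥ n − E[|E(G)|] = 50 − 49/18 = 851/18.
Numerically: ≈ 47.27778.
(This is only a lower bound; the true E[α(G)] may be larger.)

E[α(G)] ≥ 851/18 ≈ 47.27778.


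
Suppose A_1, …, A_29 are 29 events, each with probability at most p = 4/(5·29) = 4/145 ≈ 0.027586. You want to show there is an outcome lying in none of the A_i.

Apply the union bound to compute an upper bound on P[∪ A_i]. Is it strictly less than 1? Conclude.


Union bound: P[∪_{i=1}^{29} A_i] ≤ Σ_i P[A_i] ≤ 29·p = 29·(4/145) = 4/5.
Numerically: 4/5 ≈ 0.800000.
Is 4/5 < 1? YES.
Since P[∪ A_i] ≤ 4/5 < 1, the complement has P[∩ A_i^c] ≥ 1 − 4/5 = 1/5 > 0, so some outcome avoids every A_i.

29·p = 4/5 ≈ 0.800000; existence CERTIFIED by the union bound.


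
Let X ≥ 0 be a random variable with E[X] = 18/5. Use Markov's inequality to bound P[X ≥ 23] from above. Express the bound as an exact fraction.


μ = E[X] = 18/5, a = 23.
Markov: P[X ≥ 23] ≤ μ/a = (18/5)/23 = 18/115.
Numerically: ≈ 0.157.
(Since a = 23 > μ = 3.600, the bound 18/115 is < 1 and informative.)

P[X ≥ 23] ≤ 18/115 ≈ 0.157.


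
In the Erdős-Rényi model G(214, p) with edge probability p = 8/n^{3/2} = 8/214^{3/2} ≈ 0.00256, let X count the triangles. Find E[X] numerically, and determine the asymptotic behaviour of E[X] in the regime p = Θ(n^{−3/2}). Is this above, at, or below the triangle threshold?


Number of potential triangles: C(214, 3) = 1610564.
Each occurs with probability p³ ≈ (0.00256)³ ≈ 1.66881e-08.
By linearity: E[X] = C(214, 3)·p³ ≈ 1610564 · 1.66881e-08 ≈ 0.027.
Since α = 3/2 > 1, p = c/n^{3/2} = o(1/n) is below the triangle threshold p ~ 1/n. Asymptotically E[X] ~ (c³/6)·n^{3(1−α)} = (8³/6)·n^{-1.5} → 0, so by Markov's inequality G has no triangles w.h.p.

E[X] ≈ 0.027; in regime p = Θ(1/n^{3/2}) E[X] tends to 0 (below the triangle threshold p ~ 1/n).


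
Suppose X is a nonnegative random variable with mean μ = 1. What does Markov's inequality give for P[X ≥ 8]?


μ = E[X] = 1, a = 8.
Markov: P[X ≥ 8] ≤ μ/a = (1)/8 = 1/8.
Numerically: ≈ 0.1250.
(Since a = 8 > μ = 1.0000, the bound 1/8 is < 1 and informative.)

P[X ≥ 8] ≤ 1/8 ≈ 0.1250.


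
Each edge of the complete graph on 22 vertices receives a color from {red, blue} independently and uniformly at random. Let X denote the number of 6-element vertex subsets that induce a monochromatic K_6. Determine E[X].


Let X = Σ_S X_S over the C(22, 6) = 74613 subsets S of size 6, where X_S = 1 if the K_6 on S is monochromatic.
For a fixed S, the K_6 on S has C(6, 2) = 15 edges. P[all 15 edges red] = (1/2)^15, and likewise for blue, so P[monochromatic] = 2·(1/2)^15 = 2^{1 − 15} = 1/16384.
Summing: E[X] = C(22, 6) · 2^{1 − 15} = 74613 · 1/16384 = 74613/16384.
Numerically: E[X] ≈ 4.5540.

E[X] = C(22,6)·2^(1−C(6,2)) = 74613/16384 ≈ 4.5540.


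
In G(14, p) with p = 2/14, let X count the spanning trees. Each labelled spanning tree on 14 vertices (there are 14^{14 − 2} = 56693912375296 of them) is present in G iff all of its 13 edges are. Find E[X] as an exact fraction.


K_14 has 14^{14 − 2} = 56693912375296 labelled spanning trees.
For each such spanning tree H, let X_H = 1 if all 13 edges of H are present in G. Then P[X_H = 1] = p^{13} = (1/7)^{13} = 1/96889010407.
By linearity: E[X] = Σ_H E[X_H] = 56693912375296 · p^{13} = 56693912375296 · 1/96889010407 = 4096/7.
Numerically: E[X] ≈ 585.

E[X] = 56693912375296 · (1/7)^{13} = 4096/7 ≈ 585.


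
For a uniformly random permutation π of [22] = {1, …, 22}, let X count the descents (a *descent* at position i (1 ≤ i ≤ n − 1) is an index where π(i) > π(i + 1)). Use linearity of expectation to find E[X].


Write X = Σ X_I over i = 1, …, 21, with X_I the indicator of one descent.
There are 21 indicators.
For each fixed i, the pair (π(i), π(i+1)) is a uniformly random ordered pair of distinct values from {1, …, 22}; by symmetry P[π(i) > π(i+1)] = 1/2.
By linearity: E[X] = 21 · (1/2) = (22 − 1) · (1/2) = 21/2 ≈ 10.500.

E[X] = 21/2 = 10.500.


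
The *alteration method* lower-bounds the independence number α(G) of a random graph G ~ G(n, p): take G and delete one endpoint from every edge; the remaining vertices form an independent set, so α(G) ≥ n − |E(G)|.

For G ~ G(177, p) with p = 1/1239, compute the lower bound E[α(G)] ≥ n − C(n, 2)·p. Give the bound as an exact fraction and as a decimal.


E[|E(G)|] = C(177, 2)·p = 15576 · (1/1239) = 88/7.
E[α(G)] ≥ n − E[|E(G)|] = 177 − 88/7 = 1151/7.
Numerically: ≈ 164.429.
(This is only a lower bound; the true E[α(G)] may be larger.)

E[α(G)] ≥ 1151/7 ≈ 164.429.


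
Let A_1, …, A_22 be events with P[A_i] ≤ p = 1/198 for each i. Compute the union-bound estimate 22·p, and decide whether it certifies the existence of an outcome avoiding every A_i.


Union bound: P[∪_{i=1}^{22} A_i] ≤ Σ_i P[A_i] ≤ 22·p = 22·(1/198) = 1/9.
Numerically: 1/9 ≈ 0.11111.
Is 1/9 < 1? YES.
Since P[∪ A_i] ≤ 1/9 < 1, the complement has P[∩ A_i^c] ≥ 1 − 1/9 = 8/9 > 0, so some outcome avoids every A_i.

22·p = 1/9 ≈ 0.11111; existence CERTIFIED by the union bound.


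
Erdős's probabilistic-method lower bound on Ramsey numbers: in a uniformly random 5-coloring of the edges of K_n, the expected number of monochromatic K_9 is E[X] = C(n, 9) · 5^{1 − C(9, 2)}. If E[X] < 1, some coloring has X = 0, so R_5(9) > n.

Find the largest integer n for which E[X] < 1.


We need C(n, 9) · 5^{1 − 36} < 1, i.e. C(n, 9) < 5^{36 − 1} = 2910383045673370361328125.
Check values of n near the boundary:
  n = 2167: C(2167, 9) = 2855899084841489792706810; 2855899084841489792706810 < 2910383045673370361328125? YES
  n = 2168: C(2168, 9) = 2867804175977929537095120; 2867804175977929537095120 < 2910383045673370361328125? YES
  n = 2169: C(2169, 9) = 2879753360044504243499683; 2879753360044504243499683 < 2910383045673370361328125? YES
  n = 2170: C(2170, 9) = 2891746779868845075610510; 2891746779868845075610510 < 2910383045673370361328125? YES
  n = 2171: C(2171, 9) = 2903784578674959601827205; 2903784578674959601827205 < 2910383045673370361328125? YES
  n = 2172: C(2172, 9) = 2915866900084148060642020; 2915866900084148060642020 < 2910383045673370361328125? NO
  n = 2173: C(2173, 9) = 2927993888115921319674265; 2927993888115921319674265 < 2910383045673370361328125? NO
The largest n with C(n, 9) < 2910383045673370361328125 is n = 2171 (where E[X] = 580756915734991920365441/582076609134674072265625 ≈ 0.997733). Hence R_5(9) > 2171, i.e. R_5(9) ≥ 2172.

Largest n = 2171; hence R_5(9) > 2171.


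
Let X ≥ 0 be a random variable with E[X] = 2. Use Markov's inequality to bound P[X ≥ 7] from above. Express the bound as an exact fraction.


μ = E[X] = 2, a = 7.
Markov: P[X ≥ 7] ≤ μ/a = (2)/7 = 2/7.
Numerically: ≈ 0.2857.
(Since a = 7 > μ = 2.0000, the bound 2/7 is < 1 and informative.)

P[X ≥ 7] ≤ 2/7 ≈ 0.2857.


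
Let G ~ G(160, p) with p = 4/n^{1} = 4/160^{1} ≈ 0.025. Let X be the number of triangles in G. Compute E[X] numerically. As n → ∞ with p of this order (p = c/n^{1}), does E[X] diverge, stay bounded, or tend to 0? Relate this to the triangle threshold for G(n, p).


Number of potential triangles: C(160, 3) = 669920.
Each occurs with probability p³ ≈ (0.025)³ ≈ 1.562500e-05.
By linearity: E[X] = C(160, 3)·p³ ≈ 669920 · 1.562500e-05 ≈ 10.4675.
Here α = 1, so p = 4/n is exactly at the triangle threshold p ~ 1/n. Asymptotically E[X] → c³/6 = 4³/6 = 32/3 ≈ 10.6667, a bounded constant. In this regime the triangle count is asymptotically Poisson(c³/6).

E[X] ≈ 10.4675; in regime p = Θ(1/n^{1}) E[X] stays bounded (at the triangle threshold p ~ 1/n).


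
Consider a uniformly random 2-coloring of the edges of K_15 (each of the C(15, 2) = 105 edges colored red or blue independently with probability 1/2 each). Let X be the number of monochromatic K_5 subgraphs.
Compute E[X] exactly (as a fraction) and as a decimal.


Let X = Σ_S X_S over the C(15, 5) = 3003 subsets S of size 5, where X_S = 1 if the K_5 on S is monochromatic.
For a fixed S, the K_5 on S has C(5, 2) = 10 edges. P[all 10 edges red] = (1/2)^10, and likewise for blue, so P[monochromatic] = 2·(1/2)^10 = 2^{1 − 10} = 1/512.
By linearity: E[X] = C(15, 5) · 2^{1 − 10} = 3003 · 1/512 = 3003/512.
Numerically: E[X] ≈ 5.865.

E[X] = C(15,5)·2^(1−C(5,2)) = 3003/512 ≈ 5.865.


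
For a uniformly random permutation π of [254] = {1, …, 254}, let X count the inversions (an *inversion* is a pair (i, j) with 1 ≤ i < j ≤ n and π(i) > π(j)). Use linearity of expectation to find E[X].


Write X = Σ X_I over the C(254, 2) = 32131 pairs i < j, with X_I the indicator of one inversion.
There are 32131 indicators.
For each fixed pair i < j, the values π(i) and π(j) are two distinct elements of {1, …, 254} in uniformly random order; by symmetry P[π(i) > π(j)] = 1/2.
By linearity: E[X] = 32131 · (1/2) = C(254, 2) · (1/2) = 32131/2 = 32131/2 ≈ 16065.500.

E[X] = 32131/2 = 16065.500.


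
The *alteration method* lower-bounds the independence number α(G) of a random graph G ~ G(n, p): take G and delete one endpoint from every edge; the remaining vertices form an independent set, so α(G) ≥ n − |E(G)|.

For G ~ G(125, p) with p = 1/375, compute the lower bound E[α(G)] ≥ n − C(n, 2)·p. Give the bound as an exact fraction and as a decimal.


E[|E(G)|] = C(125, 2)·p = 7750 · (1/375) = 62/3.
E[α(G)] ≥ n − E[|E(G)|] = 125 − 62/3 = 313/3.
Numerically: ≈ 104.33333.
(This is only a lower bound; the true E[α(G)] may be larger.)

E[α(G)] ≥ 313/3 ≈ 104.33333.


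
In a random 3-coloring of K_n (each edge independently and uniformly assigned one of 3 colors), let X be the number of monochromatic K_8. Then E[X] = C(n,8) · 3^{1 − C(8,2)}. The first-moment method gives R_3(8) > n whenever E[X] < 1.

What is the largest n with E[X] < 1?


We need C(n, 8) · 3^{1 − 28} < 1, i.e. C(n, 8) < 3^{28 − 1} = 7625597484987.
Check values of n near the boundary:
  n = 153: C(153, 8) = 6183023199255; 6183023199255 < 7625597484987? YES
  n = 154: C(154, 8) = 6521818990995; 6521818990995 < 7625597484987? YES
  n = 155: C(155, 8) = 6876747915675; 6876747915675 < 7625597484987? YES
  n = 156: C(156, 8) = 7248464019225; 7248464019225 < 7625597484987? YES
  n = 157: C(157, 8) = 7637643295425; 7637643295425 < 7625597484987? NO
  n = 158: C(158, 8) = 8044984271181; 8044984271181 < 7625597484987? NO
The largest n with C(n, 8) < 7625597484987 is n = 156 (where E[X] = 805384891025/847288609443 ≈ 0.950544). Hence R_3(8) > 156, i.e. R_3(8) ≥ 157.

Largest n = 156; hence R_3(8) > 156.


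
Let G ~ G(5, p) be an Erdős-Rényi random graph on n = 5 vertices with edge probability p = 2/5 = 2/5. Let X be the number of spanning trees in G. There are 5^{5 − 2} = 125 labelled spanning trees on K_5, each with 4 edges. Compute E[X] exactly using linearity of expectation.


K_5 has 5^{5 − 2} = 125 labelled spanning trees.
For each such spanning tree H, let X_H = 1 if all 4 edges of H are present in G. Then P[X_H = 1] = p^{4} = (2/5)^{4} = 16/625.
By linearity: E[X] = Σ_H E[X_H] = 125 · p^{4} = 125 · 16/625 = 16/5.
Numerically: E[X] ≈ 3.2.

E[X] = 125 · (2/5)^{4} = 16/5 ≈ 3.2.


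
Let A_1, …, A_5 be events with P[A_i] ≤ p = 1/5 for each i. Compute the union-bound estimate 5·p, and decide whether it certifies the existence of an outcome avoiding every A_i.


Union bound: P[∪_{i=1}^{5} A_i] ≤ Σ_i P[A_i] ≤ 5·p = 5·(1/5) = 1.
Numerically: 1 ≈ 1.000.
Is 1 < 1? NO.
Since the bound 1 is ≥ 1, the union bound is uninformative here; it does NOT by itself certify existence.

5·p = 1 ≈ 1.000; existence NOT certified by the union bound.


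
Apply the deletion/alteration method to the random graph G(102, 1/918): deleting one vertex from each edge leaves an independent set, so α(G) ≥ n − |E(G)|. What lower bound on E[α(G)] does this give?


E[|E(G)|] = C(102, 2)·p = 5151 · (1/918) = 101/18.
E[α(G)] ≥ n − E[|E(G)|] = 102 − 101/18 = 1735/18.
Numerically: ≈ 96.3889.
(This is only a lower bound; the true E[α(G)] may be larger.)

E[α(G)] ≥ 1735/18 ≈ 96.3889.


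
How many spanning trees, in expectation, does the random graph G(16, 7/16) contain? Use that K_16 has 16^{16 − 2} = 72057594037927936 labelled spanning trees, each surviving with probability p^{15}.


K_16 has 16^{16 − 2} = 72057594037927936 labelled spanning trees.
For each such spanning tree H, let X_H = 1 if all 15 edges of H are present in G. Then P[X_H = 1] = p^{15} = (7/16)^{15} = 4747561509943/1152921504606846976.
By linearity: E[X] = Σ_H E[X_H] = 72057594037927936 · p^{15} = 72057594037927936 · 4747561509943/1152921504606846976 = 4747561509943/16.
Numerically: E[X] ≈ 2.97e+11.

E[X] = 72057594037927936 · (7/16)^{15} = 4747561509943/16 ≈ 2.97e+11.


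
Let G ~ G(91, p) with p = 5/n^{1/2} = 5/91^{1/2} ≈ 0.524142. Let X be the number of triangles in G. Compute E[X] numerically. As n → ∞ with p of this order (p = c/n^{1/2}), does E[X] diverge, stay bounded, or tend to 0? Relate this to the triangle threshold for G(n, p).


Number of potential triangles: C(91, 3) = 121485.
Each occurs with probability p³ ≈ (0.524142)³ ≈ 1.43995170e-01.
By linearity: E[X] = C(91, 3)·p³ ≈ 121485 · 1.43995170e-01 ≈ 17493.253213.
Since α = 1/2 < 1, p = c/n^{1/2} ≫ 1/n is above the triangle threshold p ~ 1/n. Asymptotically E[X] ~ (c³/6)·n^{3(1−α)} = (5³/6)·n^{1.5} → ∞; triangles are abundant w.h.p.

E[X] ≈ 17493.253213; in regime p = Θ(1/n^{1/2}) E[X] diverges (above the triangle threshold p ~ 1/n).


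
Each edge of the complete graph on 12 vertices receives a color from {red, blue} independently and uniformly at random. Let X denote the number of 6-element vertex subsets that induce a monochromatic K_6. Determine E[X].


Let X = Σ_S X_S over the C(12, 6) = 924 subsets S of size 6, where X_S = 1 if the K_6 on S is monochromatic.
For a fixed S, the K_6 on S has C(6, 2) = 15 edges. P[all 15 edges red] = (1/2)^15, and likewise for blue, so P[monochromatic] = 2·(1/2)^15 = 2^{1 − 15} = 1/16384.
By linearity of expectation: E[X] = C(12, 6) · 2^{1 − 15} = 924 · 1/16384 = 231/4096.
Numerically: E[X] ≈ 0.056.

E[X] = C(12,6)·2^(1−C(6,2)) = 231/4096 ≈ 0.056.


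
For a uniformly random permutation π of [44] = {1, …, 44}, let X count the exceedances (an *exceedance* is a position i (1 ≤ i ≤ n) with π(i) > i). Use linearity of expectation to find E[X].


Write X = Σ_{i=1}^{44} X_i, where X_i = 1_{π(i) > i}.
For each fixed i, π(i) is uniform over {1, …, 44} (marginal of a uniform permutation), so P[π(i) > i] = (n − i)/n. Summing: Σ_{i=1}^{44} (n − i)/n = (0 + 1 + … + 43)/44 = 44(44 − 1)/(2·44) = (44 − 1)/2.
Hence E[X] = Σ_{i=1}^{44} (44 − i)/44 = 43/2 ≈ 21.50000.

E[X] = 43/2 = 21.50000.


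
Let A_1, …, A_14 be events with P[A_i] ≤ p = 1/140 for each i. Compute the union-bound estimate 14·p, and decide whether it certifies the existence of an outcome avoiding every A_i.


Union bound: P[∪_{i=1}^{14} A_i] ≤ Σ_i P[A_i] ≤ 14·p = 14·(1/140) = 1/10.
Numerically: 1/10 ≈ 0.100.
Is 1/10 < 1? YES.
Since P[∪ A_i] ≤ 1/10 < 1, the complement has P[∩ A_i^c] ≥ 1 − 1/10 = 9/10 > 0, so some outcome avoids every A_i.

14·p = 1/10 ≈ 0.100; existence CERTIFIED by the union bound.


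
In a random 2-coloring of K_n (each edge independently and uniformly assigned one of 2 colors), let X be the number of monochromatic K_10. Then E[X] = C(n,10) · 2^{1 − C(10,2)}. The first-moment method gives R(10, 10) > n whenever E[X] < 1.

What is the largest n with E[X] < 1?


We need C(n, 10) · 2^{1 − 45} < 1, i.e. C(n, 10) < 2^{45 − 1} = 17592186044416.
Check values of n near the boundary:
  n = 96: C(96, 10) = 11279926456656; 11279926456656 < 17592186044416? YES
  n = 97: C(97, 10) = 12576469727536; 12576469727536 < 17592186044416? YES
  n = 98: C(98, 10) = 14005614014756; 14005614014756 < 17592186044416? YES
  n = 99: C(99, 10) = 15579278510796; 15579278510796 < 17592186044416? YES
  n = 100: C(100, 10) = 17310309456440; 17310309456440 < 17592186044416? YES
  n = 101: C(101, 10) = 19212541264840; 19212541264840 < 17592186044416? NO
  n = 102: C(102, 10) = 21300860967540; 21300860967540 < 17592186044416? NO
The largest n with C(n, 10) < 17592186044416 is n = 100 (where E[X] = 2163788682055/2199023255552 ≈ 0.98398). Hence R(10, 10) > 100, i.e. R(10, 10) ≥ 101.

Largest n = 100; hence R(10, 10) > 100.


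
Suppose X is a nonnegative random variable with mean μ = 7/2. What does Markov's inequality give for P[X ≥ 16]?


μ = E[X] = 7/2, a = 16.
Markov: P[X ≥ 16] ≤ μ/a = (7/2)/16 = 7/32.
Numerically: ≈ 0.2188.
(Since a = 16 > μ = 3.5000, the bound 7/32 is < 1 and informative.)

P[X ≥ 16] ≤ 7/32 ≈ 0.2188.


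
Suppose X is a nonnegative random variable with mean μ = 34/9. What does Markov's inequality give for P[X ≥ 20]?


μ = E[X] = 34/9, a = 20.
Markov: P[X ≥ 20] ≤ μ/a = (34/9)/20 = 17/90.
Numerically: ≈ 0.188889.
(Since a = 20 > μ = 3.777778, the bound 17/90 is < 1 and informative.)

P[X ≥ 20] ≤ 17/90 ≈ 0.188889.


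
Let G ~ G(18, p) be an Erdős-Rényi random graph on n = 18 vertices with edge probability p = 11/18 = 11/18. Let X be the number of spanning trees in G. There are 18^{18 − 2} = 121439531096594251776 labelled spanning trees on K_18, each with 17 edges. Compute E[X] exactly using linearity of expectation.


K_18 has 18^{18 − 2} = 121439531096594251776 labelled spanning trees.
For each such spanning tree H, let X_H = 1 if all 17 edges of H are present in G. Then P[X_H = 1] = p^{17} = (11/18)^{17} = 505447028499293771/2185911559738696531968.
By linearity: E[X] = Σ_H E[X_H] = 121439531096594251776 · p^{17} = 121439531096594251776 · 505447028499293771/2185911559738696531968 = 505447028499293771/18.
Numerically: E[X] ≈ 2.81e+16.

E[X] = 121439531096594251776 · (11/18)^{17} = 505447028499293771/18 ≈ 2.81e+16.


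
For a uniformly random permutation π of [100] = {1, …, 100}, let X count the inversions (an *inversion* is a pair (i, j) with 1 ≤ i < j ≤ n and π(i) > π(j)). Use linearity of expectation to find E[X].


Write X = Σ X_I over the C(100, 2) = 4950 pairs i < j, with X_I the indicator of one inversion.
There are 4950 indicators.
For each fixed pair i < j, the values π(i) and π(j) are two distinct elements of {1, …, 100} in uniformly random order; by symmetry P[π(i) > π(j)] = 1/2.
By linearity: E[X] = 4950 · (1/2) = C(100, 2) · (1/2) = 4950/2 = 2475 ≈ 2475.000000.

E[X] = 2475 = 2475.000000.


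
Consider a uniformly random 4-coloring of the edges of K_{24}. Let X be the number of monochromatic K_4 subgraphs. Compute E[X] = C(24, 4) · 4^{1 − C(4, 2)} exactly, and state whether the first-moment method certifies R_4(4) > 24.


E[X] = C(24, 4) · 4^{1 − 6} = 10626 · 4^{−5} = 10626/1024.
As a reduced fraction: E[X] = 5313/512 ≈ 10.3770.
Is E[X] < 1? NO.
Since E[X] ≥ 1, the first-moment bound is inconclusive at n = 24; it does NOT by itself certify R_4(4) > 24.

E[X] = 5313/512 ≈ 10.3770; E[X] ≥ 1; first-moment method inconclusive here.


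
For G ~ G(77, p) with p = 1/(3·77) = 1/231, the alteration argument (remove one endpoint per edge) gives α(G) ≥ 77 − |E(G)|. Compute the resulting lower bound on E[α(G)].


E[|E(G)|] = C(77, 2)·p = 2926 · (1/231) = 38/3.
E[α(G)] ≥ n − E[|E(G)|] = 77 − 38/3 = 193/3.
Numerically: ≈ 64.33333.
(This is only a lower bound; the true E[α(G)] may be larger.)

E[α(G)] ≥ 193/3 ≈ 64.33333.


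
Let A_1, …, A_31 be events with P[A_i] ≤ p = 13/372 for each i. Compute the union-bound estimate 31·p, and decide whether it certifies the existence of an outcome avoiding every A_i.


Union bound: P[∪_{i=1}^{31} A_i] ≤ Σ_i P[A_i] ≤ 31·p = 31·(13/372) = 13/12.
Numerically: 13/12 ≈ 1.0833333.
Is 13/12 < 1? NO.
Since the bound 13/12 is ≥ 1, the union bound is uninformative here; it does NOT by itself certify existence.

31·p = 13/12 ≈ 1.0833333; existence NOT certified by the union bound.


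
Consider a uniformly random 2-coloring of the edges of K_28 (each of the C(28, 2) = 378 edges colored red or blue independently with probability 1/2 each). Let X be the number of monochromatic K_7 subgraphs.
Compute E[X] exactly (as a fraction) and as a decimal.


Let X = Σ_S X_S over the C(28, 7) = 1184040 subsets S of size 7, where X_S = 1 if the K_7 on S is monochromatic.
For a fixed S, the K_7 on S has C(7, 2) = 21 edges. P[all 21 edges red] = (1/2)^21, and likewise for blue, so P[monochromatic] = 2·(1/2)^21 = 2^{1 − 21} = 1/1048576.
By linearity: E[X] = C(28, 7) · 2^{1 − 21} = 1184040 · 1/1048576 = 148005/131072.
Numerically: E[X] ≈ 1.129189.

E[X] = C(28,7)·2^(1−C(7,2)) = 148005/131072 ≈ 1.129189.


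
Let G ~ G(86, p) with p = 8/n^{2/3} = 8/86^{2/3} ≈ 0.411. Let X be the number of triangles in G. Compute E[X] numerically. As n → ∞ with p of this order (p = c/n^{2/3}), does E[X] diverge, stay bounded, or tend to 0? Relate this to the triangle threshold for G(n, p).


Number of potential triangles: C(86, 3) = 102340.
Each occurs with probability p³ ≈ (0.411)³ ≈ 6.92266e-02.
By linearity: E[X] = C(86, 3)·p³ ≈ 102340 · 6.92266e-02 ≈ 7084.651.
Since α = 2/3 < 1, p = c/n^{2/3} ≫ 1/n is above the triangle threshold p ~ 1/n. Asymptotically E[X] ~ (c³/6)·n^{3(1−α)} = (8³/6)·n^{1} → ∞; triangles are abundant w.h.p.

E[X] ≈ 7084.651; in regime p = Θ(1/n^{2/3}) E[X] diverges (above the triangle threshold p ~ 1/n).


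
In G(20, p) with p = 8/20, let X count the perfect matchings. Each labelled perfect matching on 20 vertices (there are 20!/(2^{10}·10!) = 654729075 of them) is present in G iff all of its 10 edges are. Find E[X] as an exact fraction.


K_20 has 20!/(2^{10}·10!) = 654729075 labelled perfect matchings.
For each such perfect matching H, let X_H = 1 if all 10 edges of H are present in G. Then P[X_H = 1] = p^{10} = (2/5)^{10} = 1024/9765625.
By linearity of expectation: E[X] = Σ_H E[X_H] = 654729075 · p^{10} = 654729075 · 1024/9765625 = 26817702912/390625.
Numerically: E[X] ≈ 68653.

E[X] = 654729075 · (2/5)^{10} = 26817702912/390625 ≈ 68653.


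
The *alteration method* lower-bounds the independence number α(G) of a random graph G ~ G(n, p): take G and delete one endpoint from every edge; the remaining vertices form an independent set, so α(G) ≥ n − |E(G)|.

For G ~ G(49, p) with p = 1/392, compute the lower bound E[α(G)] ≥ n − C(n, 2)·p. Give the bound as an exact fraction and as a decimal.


E[|E(G)|] = C(49, 2)·p = 1176 · (1/392) = 3.
E[α(G)] ≥ n − E[|E(G)|] = 49 − 3 = 46.
Numerically: ≈ 46.000000.
(This is only a lower bound; the true E[α(G)] may be larger.)

E[α(G)] ≥ 46 ≈ 46.000000.


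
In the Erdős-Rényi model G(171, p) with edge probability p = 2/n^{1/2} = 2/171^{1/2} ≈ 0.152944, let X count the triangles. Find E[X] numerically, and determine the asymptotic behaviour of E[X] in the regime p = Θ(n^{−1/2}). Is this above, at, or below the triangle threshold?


Number of potential triangles: C(171, 3) = 818805.
Each occurs with probability p³ ≈ (0.152944)³ ≈ 3.57763328e-03.
By linearity: E[X] = C(171, 3)·p³ ≈ 818805 · 3.57763328e-03 ≈ 2929.384015.
Since α = 1/2 < 1, p = c/n^{1/2} ≫ 1/n is above the triangle threshold p ~ 1/n. Asymptotically E[X] ~ (c³/6)·n^{3(1−α)} = (2³/6)·n^{1.5} → ∞; triangles are abundant w.h.p.

E[X] ≈ 2929.384015; in regime p = Θ(1/n^{1/2}) E[X] diverges (above the triangle threshold p ~ 1/n).


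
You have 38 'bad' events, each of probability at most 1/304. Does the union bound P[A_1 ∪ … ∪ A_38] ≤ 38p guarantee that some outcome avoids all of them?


Union bound: P[∪_{i=1}^{38} A_i] ≤ Σ_i P[A_i] ≤ 38·p = 38·(1/304) = 1/8.
Numerically: 1/8 ≈ 0.125000.
Is 1/8 < 1? YES.
Since P[∪ A_i] ≤ 1/8 < 1, the complement has P[∩ A_i^c] ≥ 1 − 1/8 = 7/8 > 0, so some outcome avoids every A_i.

38·p = 1/8 ≈ 0.125000; existence CERTIFIED by the union bound.


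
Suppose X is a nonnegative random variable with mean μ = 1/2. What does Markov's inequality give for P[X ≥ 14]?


μ = E[X] = 1/2, a = 14.
Markov: P[X ≥ 14] ≤ μ/a = (1/2)/14 = 1/28.
Numerically: ≈ 0.0357.
(Since a = 14 > μ = 0.5000, the bound 1/28 is < 1 and informative.)

P[X ≥ 14] ≤ 1/28 ≈ 0.0357.


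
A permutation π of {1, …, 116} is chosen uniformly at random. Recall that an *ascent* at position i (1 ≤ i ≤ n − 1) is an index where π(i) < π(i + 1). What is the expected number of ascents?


Write X = Σ X_I over i = 1, …, 115, with X_I the indicator of one ascent.
There are 115 indicators.
For each fixed i, the pair (π(i), π(i+1)) is a uniformly random ordered pair of distinct values from {1, …, 116}; by symmetry P[π(i) < π(i+1)] = 1/2.
By linearity: E[X] = 115 · (1/2) = (116 − 1) · (1/2) = 115/2 ≈ 57.50000.

E[X] = 115/2 = 57.50000.


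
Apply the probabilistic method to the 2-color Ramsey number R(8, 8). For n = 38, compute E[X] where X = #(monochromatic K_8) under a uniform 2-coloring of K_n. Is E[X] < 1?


E[X] = C(38, 8) · 2^{1 − 28} = 48903492 · 2^{−27} = 48903492/134217728.
As a reduced fraction: E[X] = 12225873/33554432 ≈ 0.364.
Is E[X] < 1? YES.
Since E[X] < 1, there exists a 2-coloring of K_{38} with no monochromatic K_8; hence R(8, 8) > 38.

E[X] = 12225873/33554432 ≈ 0.364; E[X] < 1, so R(8, 8) > 38.


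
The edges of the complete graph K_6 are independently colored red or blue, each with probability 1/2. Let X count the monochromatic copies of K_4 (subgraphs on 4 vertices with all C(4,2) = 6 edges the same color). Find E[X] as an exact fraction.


Let X = Σ_S X_S over the C(6, 4) = 15 subsets S of size 4, where X_S = 1 if the K_4 on S is monochromatic.
For a fixed S, the K_4 on S has C(4, 2) = 6 edges. P[all 6 edges red] = (1/2)^6, and likewise for blue, so P[monochromatic] = 2·(1/2)^6 = 2^{1 − 6} = 1/32.
By linearity: E[X] = C(6, 4) · 2^{1 − 6} = 15 · 1/32 = 15/32.
Numerically: E[X] ≈ 0.46875.

E[X] = C(6,4)·2^(1−C(4,2)) = 15/32 ≈ 0.46875.


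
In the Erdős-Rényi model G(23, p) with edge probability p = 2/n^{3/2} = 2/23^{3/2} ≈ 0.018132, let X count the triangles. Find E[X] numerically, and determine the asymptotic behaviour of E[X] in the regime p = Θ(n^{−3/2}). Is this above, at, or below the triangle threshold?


Number of potential triangles: C(23, 3) = 1771.
Each occurs with probability p³ ≈ (0.018132)³ ≈ 5.9609396e-06.
By linearity: E[X] = C(23, 3)·p³ ≈ 1771 · 5.9609396e-06 ≈ 0.01056.
Since α = 3/2 > 1, p = c/n^{3/2} = o(1/n) is below the triangle threshold p ~ 1/n. Asymptotically E[X] ~ (c³/6)·n^{3(1−α)} = (2³/6)·n^{-1.5} → 0, so by Markov's inequality G has no triangles w.h.p.

E[X] ≈ 0.01056; in regime p = Θ(1/n^{3/2}) E[X] tends to 0 (below the triangle threshold p ~ 1/n).


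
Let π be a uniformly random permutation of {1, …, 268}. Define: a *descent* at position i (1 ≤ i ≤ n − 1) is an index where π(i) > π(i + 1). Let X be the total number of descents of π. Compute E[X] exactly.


Write X = Σ X_I over i = 1, …, 267, with X_I the indicator of one descent.
There are 267 indicators.
For each fixed i, the pair (π(i), π(i+1)) is a uniformly random ordered pair of distinct values from {1, …, 268}; by symmetry P[π(i) > π(i+1)] = 1/2.
By linearity: E[X] = 267 · (1/2) = (268 − 1) · (1/2) = 267/2 ≈ 133.5000.

E[X] = 267/2 = 133.5000.


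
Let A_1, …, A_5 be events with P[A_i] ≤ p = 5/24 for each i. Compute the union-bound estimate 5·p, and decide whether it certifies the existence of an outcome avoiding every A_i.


Union bound: P[∪_{i=1}^{5} A_i] ≤ Σ_i P[A_i] ≤ 5·p = 5·(5/24) = 25/24.
Numerically: 25/24 ≈ 1.0416667.
Is 25/24 < 1? NO.
Since the bound 25/24 is ≥ 1, the union bound is uninformative here; it does NOT by itself certify existence.

5·p = 25/24 ≈ 1.0416667; existence NOT certified by the union bound.
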